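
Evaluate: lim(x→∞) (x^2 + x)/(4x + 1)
This is an ∞/∞ indeterminate form.

Apply L'Hôpital's rule: differentiate numerator and denominator separately.
  f(x) = x^2 + x   ⇒   f'(x) = 2·x + 1
  g(x) = 4·x + 1   ⇒   g'(x) = 4
  lim(x→∞) f'(x)/g'(x) = lim(x→∞) (2·x + 1)/(4)
  = ∞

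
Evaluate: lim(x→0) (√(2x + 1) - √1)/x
This is a standard limit.

Factor or rationalize the expression:
  lim(x→0) (√(2x + 1) - √1)/x = 1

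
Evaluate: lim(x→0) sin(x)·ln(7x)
This is a 0·∞ indeterminate form.

Rewrite 0·∞ as a quotient (0/0 or ∞/∞ form), then apply L'Hôpital's rule:
  lim(x→0) sin(x)·ln(7x) = 0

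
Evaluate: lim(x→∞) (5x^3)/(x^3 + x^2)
This is an ∞/∞ indeterminate form.

Apply L'Hôpital's rule: differentiate numerator and denominator separately.
  f(x) = 5·x^3   ⇒   f'(x) = 15·x^2
  g(x) = x^3 + x^2   ⇒   g'(x) = 3·x^2 + 2·x
  lim(x→∞) f'(x)/g'(x) = lim(x→∞) (15·x^2)/(3·x^2 + 2·x)
  = 5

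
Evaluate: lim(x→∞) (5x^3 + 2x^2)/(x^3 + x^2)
This is an ∞/∞ indeterminate form.

Apply L'Hôpital's rule: differentiate numerator and denominator separately.
  f(x) = 5·x^3 + 2·x^2   ⇒   f'(x) = 15·x^2 + 4·x
  g(x) = x^3 + x^2   ⇒   g'(x) = 3·x^2 + 2·x
  lim(x→∞) f'(x)/g'(x) = lim(x→∞) (15·x^2 + 4·x)/(3·x^2 + 2·x)
  = 5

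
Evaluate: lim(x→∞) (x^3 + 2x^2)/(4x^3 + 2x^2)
This is an ∞/∞ indeterminate form.

Apply L'Hôpital's rule: differentiate numerator and denominator separately.
  f(x) = x^3 + 2·x^2   ⇒   f'(x) = 3·x^2 + 4·x
  g(x) = 4·x^3 + 2·x^2   ⇒   g'(x) = 12·x^2 + 4·x
  lim(x→∞) f'(x)/g'(x) = lim(x→∞) (3·x^2 + 4·x)/(12·x^2 + 4·x)
  = 1/4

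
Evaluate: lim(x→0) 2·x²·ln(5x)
This is a 0·∞ indeterminate form.

Rewrite 0·∞ as a quotient (0/0 or ∞/∞ form), then apply L'Hôpital's rule:
  lim(x→0) 2·x²·ln(5x) = 0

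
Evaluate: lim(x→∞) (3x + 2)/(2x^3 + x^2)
This is an ∞/∞ indeterminate form.

Apply L'Hôpital's rule: differentiate numerator and denominator separately.
  f(x) = 3·x + 2   ⇒   f'(x) = 3
  g(x) = 2·x^3 + x^2   ⇒   g'(x) = 6·x^2 + 2·x
  lim(x→∞) f'(x)/g'(x) = lim(x→∞) (3)/(6·x^2 + 2·x)
  = 0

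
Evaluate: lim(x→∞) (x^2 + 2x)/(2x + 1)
This is an ∞/∞ indeterminate form.

Apply L'Hôpital's rule: differentiate numerator and denominator separately.
  f(x) = x^2 + 2·x   ⇒   f'(x) = 2·x + 2
  g(x) = 2·x + 1   ⇒   g'(x) = 2
  lim(x→∞) f'(x)/g'(x) = lim(x→∞) (2·x + 2)/(2)
  = ∞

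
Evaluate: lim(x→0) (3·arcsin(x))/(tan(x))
This is a 0/0 indeterminate form.

Apply L'Hôpital's rule: differentiate numerator and denominator separately.
  f(x) = 3·asin(x)   ⇒   f'(x) = 3/sqrt(1 - x^2)
  g(x) = tan(x)   ⇒   g'(x) = tan(x)^2 + 1
  lim(x→0) f'(x)/g'(x) = lim(x→0) (3/sqrt(1 - x^2))/(tan(x)^2 + 1)
  = 3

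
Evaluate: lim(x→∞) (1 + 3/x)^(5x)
This is an exponential indeterminate form.

For exponential indeterminate forms, take the natural log:
  Let L = lim(x→∞) (1 + 3/x)^(5x)
  Then ln(L) = lim(x→∞) [exponent × ln(base)]
  Evaluate using L'Hôpital or standard limits, then exponentiate.
  L = e^(15)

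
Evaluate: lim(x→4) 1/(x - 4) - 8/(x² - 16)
This is an ∞-∞ indeterminate form.

Combine fractions or rationalize to convert ∞-∞ to 0/0 form:
  lim(x→4) 1/(x - 4) - 8/(x² - 16) = 1/8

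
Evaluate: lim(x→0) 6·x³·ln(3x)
This is a 0·∞ indeterminate form.

Rewrite 0·∞ as a quotient (0/0 or ∞/∞ form), then apply L'Hôpital's rule:
  lim(x→0) 6·x³·ln(3x) = 0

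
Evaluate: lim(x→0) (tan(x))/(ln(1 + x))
This is a 0/0 indeterminate form.

Apply L'Hôpital's rule: differentiate numerator and denominator separately.
  f(x) = tan(x)   ⇒   f'(x) = tan(x)^2 + 1
  g(x) = ln(x + 1)   ⇒   g'(x) = 1/(x + 1)
  lim(x→0) f'(x)/g'(x) = lim(x→0) (tan(x)^2 + 1)/(1/(x + 1))
  = 1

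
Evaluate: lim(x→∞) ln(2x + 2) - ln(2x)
This is an ∞-∞ indeterminate form.

Combine fractions or rationalize to convert ∞-∞ to 0/0 form:
  lim(x→∞) ln(2x + 2) - ln(2x) = 0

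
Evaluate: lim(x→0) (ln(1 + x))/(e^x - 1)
This is a 0/0 indeterminate form.

Apply L'Hôpital's rule: differentiate numerator and denominator separately.
  f(x) = ln(x + 1)   ⇒   f'(x) = 1/(x + 1)
  g(x) = e^(x) - 1   ⇒   g'(x) = e^(x)
  lim(x→0) f'(x)/g'(x) = lim(x→0) (1/(x + 1))/(e^(x))
  = 1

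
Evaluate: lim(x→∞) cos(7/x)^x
This is an exponential indeterminate form.

For exponential indeterminate forms, take the natural log:
  Let L = lim(x→∞) cos(7/x)^x
  Then ln(L) = lim(x→∞) [exponent × ln(base)]
  Evaluate using L'Hôpital or standard limits, then exponentiate.
  L = 1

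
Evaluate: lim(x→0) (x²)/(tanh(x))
This is a 0/0 indeterminate form.

Apply L'Hôpital's rule: differentiate numerator and denominator separately.
  f(x) = x^2   ⇒   f'(x) = 2·x
  g(x) = tanh(x)   ⇒   g'(x) = 1 - tanh(x)^2
  lim(x→0) f'(x)/g'(x) = lim(x→0) (2·x)/(1 - tanh(x)^2)
  = 0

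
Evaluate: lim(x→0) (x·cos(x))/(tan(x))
This is a 0/0 indeterminate form.

Apply L'Hôpital's rule: differentiate numerator and denominator separately.
  f(x) = x·cos(x)   ⇒   f'(x) = -x·sin(x) + cos(x)
  g(x) = tan(x)   ⇒   g'(x) = tan(x)^2 + 1
  lim(x→0) f'(x)/g'(x) = lim(x→0) (-x·sin(x) + cos(x))/(tan(x)^2 + 1)
  = 1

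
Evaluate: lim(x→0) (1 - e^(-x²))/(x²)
This is a 0/0 indeterminate form.

Apply L'Hôpital's rule: differentiate numerator and denominator separately.
  f(x) = 1 - e^(-x^2)   ⇒   f'(x) = 2·x·e^(-x^2)
  g(x) = x^2   ⇒   g'(x) = 2·x
  lim(x→0) f'(x)/g'(x) = lim(x→0) (2·x·e^(-x^2))/(2·x)
  = 1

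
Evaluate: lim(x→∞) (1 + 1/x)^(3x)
This is an exponential indeterminate form.

For exponential indeterminate forms, take the natural log:
  Let L = lim(x→∞) (1 + 1/x)^(3x)
  Then ln(L) = lim(x→∞) [exponent × ln(base)]
  Evaluate using L'Hôpital or standard limits, then exponentiate.
  L = e^(3)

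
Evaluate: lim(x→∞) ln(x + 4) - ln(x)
This is an ∞-∞ indeterminate form.

Combine fractions or rationalize to convert ∞-∞ to 0/0 form:
  lim(x→∞) ln(x + 4) - ln(x) = 0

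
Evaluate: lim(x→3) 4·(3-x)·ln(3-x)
This is a 0·∞ indeterminate form.

Rewrite 0·∞ as a quotient (0/0 or ∞/∞ form), then apply L'Hôpital's rule:
  lim(x→3) 4·(3-x)·ln(3-x) = 0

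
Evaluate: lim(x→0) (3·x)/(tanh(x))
This is a 0/0 indeterminate form.

Apply L'Hôpital's rule: differentiate numerator and denominator separately.
  f(x) = 3·x   ⇒   f'(x) = 3
  g(x) = tanh(x)   ⇒   g'(x) = 1 - tanh(x)^2
  lim(x→0) f'(x)/g'(x) = lim(x→0) (3)/(1 - tanh(x)^2)
  = 3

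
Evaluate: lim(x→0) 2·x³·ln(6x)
This is a 0·∞ indeterminate form.

Rewrite 0·∞ as a quotient (0/0 or ∞/∞ form), then apply L'Hôpital's rule:
  lim(x→0) 2·x³·ln(6x) = 0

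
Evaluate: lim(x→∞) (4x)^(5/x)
This is an exponential indeterminate form.

For exponential indeterminate forms, take the natural log:
  Let L = lim(x→∞) (4x)^(5/x)
  Then ln(L) = lim(x→∞) [exponent × ln(base)]
  Evaluate using L'Hôpital or standard limits, then exponentiate.
  L = 1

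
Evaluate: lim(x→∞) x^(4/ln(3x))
This is an exponential indeterminate form.

For exponential indeterminate forms, take the natural log:
  Let L = lim(x→∞) x^(4/ln(3x))
  Then ln(L) = lim(x→∞) [exponent × ln(base)]
  Evaluate using L'Hôpital or standard limits, then exponentiate.
  L = e^(4)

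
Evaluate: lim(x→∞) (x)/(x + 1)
This is an ∞/∞ indeterminate form.

Apply L'Hôpital's rule: differentiate numerator and denominator separately.
  f(x) = x   ⇒   f'(x) = 1
  g(x) = x + 1   ⇒   g'(x) = 1
  lim(x→∞) f'(x)/g'(x) = lim(x→∞) (1)/(1)
  = 1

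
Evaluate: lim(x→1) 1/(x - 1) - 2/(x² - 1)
This is an ∞-∞ indeterminate form.

Combine fractions or rationalize to convert ∞-∞ to 0/0 form:
  lim(x→1) 1/(x - 1) - 2/(x² - 1) = 1/2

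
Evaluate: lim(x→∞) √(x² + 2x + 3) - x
This is an ∞-∞ indeterminate form.

Combine fractions or rationalize to convert ∞-∞ to 0/0 form:
  lim(x→∞) √(x² + 2x + 3) - x = 1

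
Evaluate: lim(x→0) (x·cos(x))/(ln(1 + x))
This is a 0/0 indeterminate form.

Apply L'Hôpital's rule: differentiate numerator and denominator separately.
  f(x) = x·cos(x)   ⇒   f'(x) = -x·sin(x) + cos(x)
  g(x) = ln(x + 1)   ⇒   g'(x) = 1/(x + 1)
  lim(x→0) f'(x)/g'(x) = lim(x→0) (-x·sin(x) + cos(x))/(1/(x + 1))
  = 1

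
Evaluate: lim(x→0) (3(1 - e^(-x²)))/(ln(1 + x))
This is a 0/0 indeterminate form.

Apply L'Hôpital's rule: differentiate numerator and denominator separately.
  f(x) = 3 - 3·e^(-x^2)   ⇒   f'(x) = 6·x·e^(-x^2)
  g(x) = ln(x + 1)   ⇒   g'(x) = 1/(x + 1)
  lim(x→0) f'(x)/g'(x) = lim(x→0) (6·x·e^(-x^2))/(1/(x + 1))
  = 0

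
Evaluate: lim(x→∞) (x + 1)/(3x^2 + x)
This is an ∞/∞ indeterminate form.

Apply L'Hôpital's rule: differentiate numerator and denominator separately.
  f(x) = x + 1   ⇒   f'(x) = 1
  g(x) = 3·x^2 + x   ⇒   g'(x) = 6·x + 1
  lim(x→∞) f'(x)/g'(x) = lim(x→∞) (1)/(6·x + 1)
  = 0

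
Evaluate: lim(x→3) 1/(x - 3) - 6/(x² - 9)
This is an ∞-∞ indeterminate form.

Combine fractions or rationalize to convert ∞-∞ to 0/0 form:
  lim(x→3) 1/(x - 3) - 6/(x² - 9) = 1/6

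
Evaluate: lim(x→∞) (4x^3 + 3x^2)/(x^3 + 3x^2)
This is an ∞/∞ indeterminate form.

Apply L'Hôpital's rule: differentiate numerator and denominator separately.
  f(x) = 4·x^3 + 3·x^2   ⇒   f'(x) = 12·x^2 + 6·x
  g(x) = x^3 + 3·x^2   ⇒   g'(x) = 3·x^2 + 6·x
  lim(x→∞) f'(x)/g'(x) = lim(x→∞) (12·x^2 + 6·x)/(3·x^2 + 6·x)
  = 4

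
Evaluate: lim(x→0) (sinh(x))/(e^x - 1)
This is a 0/0 indeterminate form.

Apply L'Hôpital's rule: differentiate numerator and denominator separately.
  f(x) = sinh(x)   ⇒   f'(x) = cosh(x)
  g(x) = e^(x) - 1   ⇒   g'(x) = e^(x)
  lim(x→0) f'(x)/g'(x) = lim(x→0) (cosh(x))/(e^(x))
  = 1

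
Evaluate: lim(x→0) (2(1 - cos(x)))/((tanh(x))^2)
This is a 0/0 indeterminate form.

Apply L'Hôpital's rule: differentiate numerator and denominator separately.
  f(x) = 2 - 2·cos(x)   ⇒   f'(x) = 2·sin(x)
  g(x) = tanh(x)^2   ⇒   g'(x) = (2 - 2·tanh(x)^2)·tanh(x)
  lim(x→0) f'(x)/g'(x) = lim(x→0) (2·sin(x))/((2 - 2·tanh(x)^2)·tanh(x))
  = 1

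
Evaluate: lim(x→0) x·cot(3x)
This is a 0·∞ indeterminate form.

Rewrite 0·∞ as a quotient (0/0 or ∞/∞ form), then apply L'Hôpital's rule:
  lim(x→0) x·cot(3x) = 1/3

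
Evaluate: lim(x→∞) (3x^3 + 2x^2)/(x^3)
This is an ∞/∞ indeterminate form.

Apply L'Hôpital's rule: differentiate numerator and denominator separately.
  f(x) = 3·x^3 + 2·x^2   ⇒   f'(x) = 9·x^2 + 4·x
  g(x) = x^3   ⇒   g'(x) = 3·x^2
  lim(x→∞) f'(x)/g'(x) = lim(x→∞) (9·x^2 + 4·x)/(3·x^2)
  = 3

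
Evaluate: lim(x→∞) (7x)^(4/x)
This is an exponential indeterminate form.

For exponential indeterminate forms, take the natural log:
  Let L = lim(x→∞) (7x)^(4/x)
  Then ln(L) = lim(x→∞) [exponent × ln(base)]
  Evaluate using L'Hôpital or standard limits, then exponentiate.
  L = 1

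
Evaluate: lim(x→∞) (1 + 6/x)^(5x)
This is an exponential indeterminate form.

For exponential indeterminate forms, take the natural log:
  Let L = lim(x→∞) (1 + 6/x)^(5x)
  Then ln(L) = lim(x→∞) [exponent × ln(base)]
  Evaluate using L'Hôpital or standard limits, then exponentiate.
  L = e^(30)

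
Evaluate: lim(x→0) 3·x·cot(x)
This is a 0·∞ indeterminate form.

Rewrite 0·∞ as a quotient (0/0 or ∞/∞ form), then apply L'Hôpital's rule:
  lim(x→0) 3·x·cot(x) = 3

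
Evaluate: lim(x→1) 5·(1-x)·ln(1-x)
This is a 0·∞ indeterminate form.

Rewrite 0·∞ as a quotient (0/0 or ∞/∞ form), then apply L'Hôpital's rule:
  lim(x→1) 5·(1-x)·ln(1-x) = 0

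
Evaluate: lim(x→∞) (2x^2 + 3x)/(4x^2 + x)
This is an ∞/∞ indeterminate form.

Apply L'Hôpital's rule: differentiate numerator and denominator separately.
  f(x) = 2·x^2 + 3·x   ⇒   f'(x) = 4·x + 3
  g(x) = 4·x^2 + x   ⇒   g'(x) = 8·x + 1
  lim(x→∞) f'(x)/g'(x) = lim(x→∞) (4·x + 3)/(8·x + 1)
  = 1/2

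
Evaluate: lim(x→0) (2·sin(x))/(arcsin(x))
This is a 0/0 indeterminate form.

Apply L'Hôpital's rule: differentiate numerator and denominator separately.
  f(x) = 2·sin(x)   ⇒   f'(x) = 2·cos(x)
  g(x) = asin(x)   ⇒   g'(x) = 1/sqrt(1 - x^2)
  lim(x→0) f'(x)/g'(x) = lim(x→0) (2·cos(x))/(1/sqrt(1 - x^2))
  = 2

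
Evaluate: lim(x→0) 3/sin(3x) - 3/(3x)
This is an ∞-∞ indeterminate form.

Combine fractions or rationalize to convert ∞-∞ to 0/0 form:
  lim(x→0) 3/sin(3x) - 3/(3x) = 0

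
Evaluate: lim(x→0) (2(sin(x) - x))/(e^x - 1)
This is a 0/0 indeterminate form.

Apply L'Hôpital's rule: differentiate numerator and denominator separately.
  f(x) = -2·x + 2·sin(x)   ⇒   f'(x) = 2·cos(x) - 2
  g(x) = e^(x) - 1   ⇒   g'(x) = e^(x)
  lim(x→0) f'(x)/g'(x) = lim(x→0) (2·cos(x) - 2)/(e^(x))
  = 0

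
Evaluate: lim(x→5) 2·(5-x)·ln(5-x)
This is a 0·∞ indeterminate form.

Rewrite 0·∞ as a quotient (0/0 or ∞/∞ form), then apply L'Hôpital's rule:
  lim(x→5) 2·(5-x)·ln(5-x) = 0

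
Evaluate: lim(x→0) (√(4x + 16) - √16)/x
This is a standard limit.

Factor or rationalize the expression:
  lim(x→0) (√(4x + 16) - √16)/x = 1/2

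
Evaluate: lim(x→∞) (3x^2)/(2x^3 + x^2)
This is an ∞/∞ indeterminate form.

Apply L'Hôpital's rule: differentiate numerator and denominator separately.
  f(x) = 3·x^2   ⇒   f'(x) = 6·x
  g(x) = 2·x^3 + x^2   ⇒   g'(x) = 6·x^2 + 2·x
  lim(x→∞) f'(x)/g'(x) = lim(x→∞) (6·x)/(6·x^2 + 2·x)
  = 0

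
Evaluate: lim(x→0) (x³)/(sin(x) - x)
This is a 0/0 indeterminate form.

Apply L'Hôpital's rule: differentiate numerator and denominator separately.
  f(x) = x^3   ⇒   f'(x) = 3·x^2
  g(x) = -x + sin(x)   ⇒   g'(x) = cos(x) - 1
  lim(x→0) f'(x)/g'(x) = lim(x→0) (3·x^2)/(cos(x) - 1)
  = -6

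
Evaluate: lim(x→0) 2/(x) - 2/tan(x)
This is an ∞-∞ indeterminate form.

Combine fractions or rationalize to convert ∞-∞ to 0/0 form:
  lim(x→0) 2/(x) - 2/tan(x) = 0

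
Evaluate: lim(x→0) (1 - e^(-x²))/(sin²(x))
This is a 0/0 indeterminate form.

Apply L'Hôpital's rule: differentiate numerator and denominator separately.
  f(x) = 1 - e^(-x^2)   ⇒   f'(x) = 2·x·e^(-x^2)
  g(x) = sin(x)^2   ⇒   g'(x) = 2·sin(x)·cos(x)
  lim(x→0) f'(x)/g'(x) = lim(x→0) (2·x·e^(-x^2))/(2·sin(x)·cos(x))
  = 1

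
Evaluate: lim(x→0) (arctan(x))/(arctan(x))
This is a 0/0 indeterminate form.

Apply L'Hôpital's rule: differentiate numerator and denominator separately.
  f(x) = atan(x)   ⇒   f'(x) = 1/(x^2 + 1)
  g(x) = atan(x)   ⇒   g'(x) = 1/(x^2 + 1)
  lim(x→0) f'(x)/g'(x) = lim(x→0) (1/(x^2 + 1))/(1/(x^2 + 1))
  = 1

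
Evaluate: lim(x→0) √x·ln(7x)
This is a 0·∞ indeterminate form.

Rewrite 0·∞ as a quotient (0/0 or ∞/∞ form), then apply L'Hôpital's rule:
  lim(x→0) √x·ln(7x) = 0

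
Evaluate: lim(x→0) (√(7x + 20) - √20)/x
This is a standard limit.

Factor or rationalize the expression:
  lim(x→0) (√(7x + 20) - √20)/x = 7·sqrt(5)/20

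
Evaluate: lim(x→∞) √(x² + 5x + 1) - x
This is an ∞-∞ indeterminate form.

Combine fractions or rationalize to convert ∞-∞ to 0/0 form:
  lim(x→∞) √(x² + 5x + 1) - x = 5/2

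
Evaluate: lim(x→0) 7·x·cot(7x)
This is a 0·∞ indeterminate form.

Rewrite 0·∞ as a quotient (0/0 or ∞/∞ form), then apply L'Hôpital's rule:
  lim(x→0) 7·x·cot(7x) = 1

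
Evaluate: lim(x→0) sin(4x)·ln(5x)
This is a 0·∞ indeterminate form.

Rewrite 0·∞ as a quotient (0/0 or ∞/∞ form), then apply L'Hôpital's rule:
  lim(x→0) sin(4x)·ln(5x) = 0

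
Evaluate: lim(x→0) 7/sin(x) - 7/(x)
This is an ∞-∞ indeterminate form.

Combine fractions or rationalize to convert ∞-∞ to 0/0 form:
  lim(x→0) 7/sin(x) - 7/(x) = 0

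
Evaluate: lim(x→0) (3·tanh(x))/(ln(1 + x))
This is a 0/0 indeterminate form.

Apply L'Hôpital's rule: differentiate numerator and denominator separately.
  f(x) = 3·tanh(x)   ⇒   f'(x) = 3 - 3·tanh(x)^2
  g(x) = ln(x + 1)   ⇒   g'(x) = 1/(x + 1)
  lim(x→0) f'(x)/g'(x) = lim(x→0) (3 - 3·tanh(x)^2)/(1/(x + 1))
  = 3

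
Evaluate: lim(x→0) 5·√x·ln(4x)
This is a 0·∞ indeterminate form.

Rewrite 0·∞ as a quotient (0/0 or ∞/∞ form), then apply L'Hôpital's rule:
  lim(x→0) 5·√x·ln(4x) = 0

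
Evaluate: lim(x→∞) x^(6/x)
This is an exponential indeterminate form.

For exponential indeterminate forms, take the natural log:
  Let L = lim(x→∞) x^(6/x)
  Then ln(L) = lim(x→∞) [exponent × ln(base)]
  Evaluate using L'Hôpital or standard limits, then exponentiate.
  L = 1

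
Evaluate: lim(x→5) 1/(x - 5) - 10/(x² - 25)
This is an ∞-∞ indeterminate form.

Combine fractions or rationalize to convert ∞-∞ to 0/0 form:
  lim(x→5) 1/(x - 5) - 10/(x² - 25) = 1/10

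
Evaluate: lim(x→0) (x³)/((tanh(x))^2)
This is a 0/0 indeterminate form.

Apply L'Hôpital's rule: differentiate numerator and denominator separately.
  f(x) = x^3   ⇒   f'(x) = 3·x^2
  g(x) = tanh(x)^2   ⇒   g'(x) = (2 - 2·tanh(x)^2)·tanh(x)
  lim(x→0) f'(x)/g'(x) = lim(x→0) (3·x^2)/((2 - 2·tanh(x)^2)·tanh(x))
  = 0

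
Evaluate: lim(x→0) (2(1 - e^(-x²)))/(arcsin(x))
This is a 0/0 indeterminate form.

Apply L'Hôpital's rule: differentiate numerator and denominator separately.
  f(x) = 2 - 2·e^(-x^2)   ⇒   f'(x) = 4·x·e^(-x^2)
  g(x) = asin(x)   ⇒   g'(x) = 1/sqrt(1 - x^2)
  lim(x→0) f'(x)/g'(x) = lim(x→0) (4·x·e^(-x^2))/(1/sqrt(1 - x^2))
  = 0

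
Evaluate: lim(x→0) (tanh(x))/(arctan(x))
This is a 0/0 indeterminate form.

Apply L'Hôpital's rule: differentiate numerator and denominator separately.
  f(x) = tanh(x)   ⇒   f'(x) = 1 - tanh(x)^2
  g(x) = atan(x)   ⇒   g'(x) = 1/(x^2 + 1)
  lim(x→0) f'(x)/g'(x) = lim(x→0) (1 - tanh(x)^2)/(1/(x^2 + 1))
  = 1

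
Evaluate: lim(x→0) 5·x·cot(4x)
This is a 0·∞ indeterminate form.

Rewrite 0·∞ as a quotient (0/0 or ∞/∞ form), then apply L'Hôpital's rule:
  lim(x→0) 5·x·cot(4x) = 5/4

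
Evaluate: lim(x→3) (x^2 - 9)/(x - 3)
This is a standard limit.

Factor or rationalize the expression:
  lim(x→3) (x^2 - 9)/(x - 3) = 6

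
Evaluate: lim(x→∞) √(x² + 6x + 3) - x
This is an ∞-∞ indeterminate form.

Combine fractions or rationalize to convert ∞-∞ to 0/0 form:
  lim(x→∞) √(x² + 6x + 3) - x = 3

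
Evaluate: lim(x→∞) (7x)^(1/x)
This is an exponential indeterminate form.

For exponential indeterminate forms, take the natural log:
  Let L = lim(x→∞) (7x)^(1/x)
  Then ln(L) = lim(x→∞) [exponent × ln(base)]
  Evaluate using L'Hôpital or standard limits, then exponentiate.
  L = 1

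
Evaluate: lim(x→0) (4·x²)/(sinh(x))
This is a 0/0 indeterminate form.

Apply L'Hôpital's rule: differentiate numerator and denominator separately.
  f(x) = 4·x^2   ⇒   f'(x) = 8·x
  g(x) = sinh(x)   ⇒   g'(x) = cosh(x)
  lim(x→0) f'(x)/g'(x) = lim(x→0) (8·x)/(cosh(x))
  = 0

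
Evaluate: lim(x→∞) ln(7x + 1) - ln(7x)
This is an ∞-∞ indeterminate form.

Combine fractions or rationalize to convert ∞-∞ to 0/0 form:
  lim(x→∞) ln(7x + 1) - ln(7x) = 0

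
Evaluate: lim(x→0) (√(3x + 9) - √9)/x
This is a standard limit.

Factor or rationalize the expression:
  lim(x→0) (√(3x + 9) - √9)/x = 1/2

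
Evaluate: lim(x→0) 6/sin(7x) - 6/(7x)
This is an ∞-∞ indeterminate form.

Combine fractions or rationalize to convert ∞-∞ to 0/0 form:
  lim(x→0) 6/sin(7x) - 6/(7x) = 0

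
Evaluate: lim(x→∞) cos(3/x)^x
This is an exponential indeterminate form.

For exponential indeterminate forms, take the natural log:
  Let L = lim(x→∞) cos(3/x)^x
  Then ln(L) = lim(x→∞) [exponent × ln(base)]
  Evaluate using L'Hôpital or standard limits, then exponentiate.
  L = 1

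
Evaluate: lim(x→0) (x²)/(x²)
This is a 0/0 indeterminate form.

Apply L'Hôpital's rule: differentiate numerator and denominator separately.
  f(x) = x^2   ⇒   f'(x) = 2·x
  g(x) = x^2   ⇒   g'(x) = 2·x
  lim(x→0) f'(x)/g'(x) = lim(x→0) (2·x)/(2·x)
  = 1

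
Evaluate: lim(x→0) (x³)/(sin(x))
This is a 0/0 indeterminate form.

Apply L'Hôpital's rule: differentiate numerator and denominator separately.
  f(x) = x^3   ⇒   f'(x) = 3·x^2
  g(x) = sin(x)   ⇒   g'(x) = cos(x)
  lim(x→0) f'(x)/g'(x) = lim(x→0) (3·x^2)/(cos(x))
  = 0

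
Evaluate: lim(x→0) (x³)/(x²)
This is a 0/0 indeterminate form.

Apply L'Hôpital's rule: differentiate numerator and denominator separately.
  f(x) = x^3   ⇒   f'(x) = 3·x^2
  g(x) = x^2   ⇒   g'(x) = 2·x
  lim(x→0) f'(x)/g'(x) = lim(x→0) (3·x^2)/(2·x)
  = 0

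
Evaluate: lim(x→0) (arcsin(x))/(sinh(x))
This is a 0/0 indeterminate form.

Apply L'Hôpital's rule: differentiate numerator and denominator separately.
  f(x) = asin(x)   ⇒   f'(x) = 1/sqrt(1 - x^2)
  g(x) = sinh(x)   ⇒   g'(x) = cosh(x)
  lim(x→0) f'(x)/g'(x) = lim(x→0) (1/sqrt(1 - x^2))/(cosh(x))
  = 1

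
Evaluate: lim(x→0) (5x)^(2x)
This is an exponential indeterminate form.

For exponential indeterminate forms, take the natural log:
  Let L = lim(x→0) (5x)^(2x)
  Then ln(L) = lim(x→0) [exponent × ln(base)]
  Evaluate using L'Hôpital or standard limits, then exponentiate.
  L = 1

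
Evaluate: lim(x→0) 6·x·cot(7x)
This is a 0·∞ indeterminate form.

Rewrite 0·∞ as a quotient (0/0 or ∞/∞ form), then apply L'Hôpital's rule:
  lim(x→0) 6·x·cot(7x) = 6/7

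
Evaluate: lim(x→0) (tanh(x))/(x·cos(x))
This is a 0/0 indeterminate form.

Apply L'Hôpital's rule: differentiate numerator and denominator separately.
  f(x) = tanh(x)   ⇒   f'(x) = 1 - tanh(x)^2
  g(x) = x·cos(x)   ⇒   g'(x) = -x·sin(x) + cos(x)
  lim(x→0) f'(x)/g'(x) = lim(x→0) (1 - tanh(x)^2)/(-x·sin(x) + cos(x))
  = 1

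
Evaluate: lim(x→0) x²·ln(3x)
This is a 0·∞ indeterminate form.

Rewrite 0·∞ as a quotient (0/0 or ∞/∞ form), then apply L'Hôpital's rule:
  lim(x→0) x²·ln(3x) = 0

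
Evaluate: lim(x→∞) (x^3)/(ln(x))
This is an ∞/∞ indeterminate form.

Apply L'Hôpital's rule: differentiate numerator and denominator separately.
  f(x) = x^3   ⇒   f'(x) = 3·x^2
  g(x) = ln(x)   ⇒   g'(x) = 1/x
  lim(x→∞) f'(x)/g'(x) = lim(x→∞) (3·x^2)/(1/x)
  = ∞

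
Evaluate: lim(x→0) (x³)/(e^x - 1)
This is a 0/0 indeterminate form.

Apply L'Hôpital's rule: differentiate numerator and denominator separately.
  f(x) = x^3   ⇒   f'(x) = 3·x^2
  g(x) = e^(x) - 1   ⇒   g'(x) = e^(x)
  lim(x→0) f'(x)/g'(x) = lim(x→0) (3·x^2)/(e^(x))
  = 0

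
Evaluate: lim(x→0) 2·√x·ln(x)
This is a 0·∞ indeterminate form.

Rewrite 0·∞ as a quotient (0/0 or ∞/∞ form), then apply L'Hôpital's rule:
  lim(x→0) 2·√x·ln(x) = 0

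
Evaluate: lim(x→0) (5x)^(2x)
This is an exponential indeterminate form.

For exponential indeterminate forms, take the natural log:
  Let L = lim(x→0) (5x)^(2x)
  Then ln(L) = lim(x→0) [exponent × ln(base)]
  Evaluate using L'Hôpital or standard limits, then exponentiate.
  L = 1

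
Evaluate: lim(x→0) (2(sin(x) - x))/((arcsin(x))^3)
This is a 0/0 indeterminate form.

Apply L'Hôpital's rule: differentiate numerator and denominator separately.
  f(x) = -2·x + 2·sin(x)   ⇒   f'(x) = 2·cos(x) - 2
  g(x) = asin(x)^3   ⇒   g'(x) = 3·asin(x)^2/sqrt(1 - x^2)
  lim(x→0) f'(x)/g'(x) = lim(x→0) (2·cos(x) - 2)/(3·asin(x)^2/sqrt(1 - x^2))
  = -1/3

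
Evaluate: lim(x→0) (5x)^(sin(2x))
This is an exponential indeterminate form.

For exponential indeterminate forms, take the natural log:
  Let L = lim(x→0) (5x)^(sin(2x))
  Then ln(L) = lim(x→0) [exponent × ln(base)]
  Evaluate using L'Hôpital or standard limits, then exponentiate.
  L = 1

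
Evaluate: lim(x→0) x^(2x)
This is an exponential indeterminate form.

For exponential indeterminate forms, take the natural log:
  Let L = lim(x→0) x^(2x)
  Then ln(L) = lim(x→0) [exponent × ln(base)]
  Evaluate using L'Hôpital or standard limits, then exponentiate.
  L = 1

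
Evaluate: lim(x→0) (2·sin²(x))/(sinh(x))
This is a 0/0 indeterminate form.

Apply L'Hôpital's rule: differentiate numerator and denominator separately.
  f(x) = 2·sin(x)^2   ⇒   f'(x) = 4·sin(x)·cos(x)
  g(x) = sinh(x)   ⇒   g'(x) = cosh(x)
  lim(x→0) f'(x)/g'(x) = lim(x→0) (4·sin(x)·cos(x))/(cosh(x))
  = 0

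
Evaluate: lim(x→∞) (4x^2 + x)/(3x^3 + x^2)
This is an ∞/∞ indeterminate form.

Apply L'Hôpital's rule: differentiate numerator and denominator separately.
  f(x) = 4·x^2 + x   ⇒   f'(x) = 8·x + 1
  g(x) = 3·x^3 + x^2   ⇒   g'(x) = 9·x^2 + 2·x
  lim(x→∞) f'(x)/g'(x) = lim(x→∞) (8·x + 1)/(9·x^2 + 2·x)
  = 0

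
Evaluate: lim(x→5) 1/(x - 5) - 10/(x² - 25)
This is an ∞-∞ indeterminate form.

Combine fractions or rationalize to convert ∞-∞ to 0/0 form:
  lim(x→5) 1/(x - 5) - 10/(x² - 25) = 1/10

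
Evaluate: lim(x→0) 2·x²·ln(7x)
This is a 0·∞ indeterminate form.

Rewrite 0·∞ as a quotient (0/0 or ∞/∞ form), then apply L'Hôpital's rule:
  lim(x→0) 2·x²·ln(7x) = 0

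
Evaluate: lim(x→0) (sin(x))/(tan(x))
This is a 0/0 indeterminate form.

Apply L'Hôpital's rule: differentiate numerator and denominator separately.
  f(x) = sin(x)   ⇒   f'(x) = cos(x)
  g(x) = tan(x)   ⇒   g'(x) = tan(x)^2 + 1
  lim(x→0) f'(x)/g'(x) = lim(x→0) (cos(x))/(tan(x)^2 + 1)
  = 1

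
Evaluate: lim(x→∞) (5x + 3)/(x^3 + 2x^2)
This is an ∞/∞ indeterminate form.

Apply L'Hôpital's rule: differentiate numerator and denominator separately.
  f(x) = 5·x + 3   ⇒   f'(x) = 5
  g(x) = x^3 + 2·x^2   ⇒   g'(x) = 3·x^2 + 4·x
  lim(x→∞) f'(x)/g'(x) = lim(x→∞) (5)/(3·x^2 + 4·x)
  = 0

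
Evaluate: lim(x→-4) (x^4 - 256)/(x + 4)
This is a standard limit.

Factor or rationalize the expression:
  lim(x→-4) (x^4 - 256)/(x + 4) = -256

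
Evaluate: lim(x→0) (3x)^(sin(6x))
This is an exponential indeterminate form.

For exponential indeterminate forms, take the natural log:
  Let L = lim(x→0) (3x)^(sin(6x))
  Then ln(L) = lim(x→0) [exponent × ln(base)]
  Evaluate using L'Hôpital or standard limits, then exponentiate.
  L = 1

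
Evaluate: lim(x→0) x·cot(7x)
This is a 0·∞ indeterminate form.

Rewrite 0·∞ as a quotient (0/0 or ∞/∞ form), then apply L'Hôpital's rule:
  lim(x→0) x·cot(7x) = 1/7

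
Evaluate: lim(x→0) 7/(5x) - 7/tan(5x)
This is an ∞-∞ indeterminate form.

Combine fractions or rationalize to convert ∞-∞ to 0/0 form:
  lim(x→0) 7/(5x) - 7/tan(5x) = 0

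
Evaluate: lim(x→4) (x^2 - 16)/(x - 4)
This is a standard limit.

Factor or rationalize the expression:
  lim(x→4) (x^2 - 16)/(x - 4) = 8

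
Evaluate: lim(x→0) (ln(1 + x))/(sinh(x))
This is a 0/0 indeterminate form.

Apply L'Hôpital's rule: differentiate numerator and denominator separately.
  f(x) = ln(x + 1)   ⇒   f'(x) = 1/(x + 1)
  g(x) = sinh(x)   ⇒   g'(x) = cosh(x)
  lim(x→0) f'(x)/g'(x) = lim(x→0) (1/(x + 1))/(cosh(x))
  = 1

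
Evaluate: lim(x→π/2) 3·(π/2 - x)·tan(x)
This is a 0·∞ indeterminate form.

Rewrite 0·∞ as a quotient (0/0 or ∞/∞ form), then apply L'Hôpital's rule:
  lim(x→π/2) 3·(π/2 - x)·tan(x) = 3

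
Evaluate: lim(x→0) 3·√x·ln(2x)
This is a 0·∞ indeterminate form.

Rewrite 0·∞ as a quotient (0/0 or ∞/∞ form), then apply L'Hôpital's rule:
  lim(x→0) 3·√x·ln(2x) = 0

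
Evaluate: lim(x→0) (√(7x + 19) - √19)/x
This is a standard limit.

Factor or rationalize the expression:
  lim(x→0) (√(7x + 19) - √19)/x = 7·sqrt(19)/38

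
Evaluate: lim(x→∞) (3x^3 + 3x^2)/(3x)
This is an ∞/∞ indeterminate form.

Apply L'Hôpital's rule: differentiate numerator and denominator separately.
  f(x) = 3·x^3 + 3·x^2   ⇒   f'(x) = 9·x^2 + 6·x
  g(x) = 3·x   ⇒   g'(x) = 3
  lim(x→∞) f'(x)/g'(x) = lim(x→∞) (9·x^2 + 6·x)/(3)
  = ∞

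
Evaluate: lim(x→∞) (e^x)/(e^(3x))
This is an ∞/∞ indeterminate form.

Apply L'Hôpital's rule: differentiate numerator and denominator separately.
  f(x) = e^(x)   ⇒   f'(x) = e^(x)
  g(x) = e^(3·x)   ⇒   g'(x) = 3·e^(3·x)
  lim(x→∞) f'(x)/g'(x) = lim(x→∞) (e^(x))/(3·e^(3·x))
  = 0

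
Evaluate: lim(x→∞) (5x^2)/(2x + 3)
This is an ∞/∞ indeterminate form.

Apply L'Hôpital's rule: differentiate numerator and denominator separately.
  f(x) = 5·x^2   ⇒   f'(x) = 10·x
  g(x) = 2·x + 3   ⇒   g'(x) = 2
  lim(x→∞) f'(x)/g'(x) = lim(x→∞) (10·x)/(2)
  = ∞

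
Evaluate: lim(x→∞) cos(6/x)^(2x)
This is an exponential indeterminate form.

For exponential indeterminate forms, take the natural log:
  Let L = lim(x→∞) cos(6/x)^(2x)
  Then ln(L) = lim(x→∞) [exponent × ln(base)]
  Evaluate using L'Hôpital or standard limits, then exponentiate.
  L = 1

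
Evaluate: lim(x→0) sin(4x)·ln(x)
This is a 0·∞ indeterminate form.

Rewrite 0·∞ as a quotient (0/0 or ∞/∞ form), then apply L'Hôpital's rule:
  lim(x→0) sin(4x)·ln(x) = 0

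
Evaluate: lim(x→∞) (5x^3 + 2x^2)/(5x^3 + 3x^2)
This is an ∞/∞ indeterminate form.

Apply L'Hôpital's rule: differentiate numerator and denominator separately.
  f(x) = 5·x^3 + 2·x^2   ⇒   f'(x) = 15·x^2 + 4·x
  g(x) = 5·x^3 + 3·x^2   ⇒   g'(x) = 15·x^2 + 6·x
  lim(x→∞) f'(x)/g'(x) = lim(x→∞) (15·x^2 + 4·x)/(15·x^2 + 6·x)
  = 1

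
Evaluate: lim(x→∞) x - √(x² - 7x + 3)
This is an ∞-∞ indeterminate form.

Combine fractions or rationalize to convert ∞-∞ to 0/0 form:
  lim(x→∞) x - √(x² - 7x + 3) = 7/2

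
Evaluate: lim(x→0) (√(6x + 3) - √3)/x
This is a standard limit.

Factor or rationalize the expression:
  lim(x→0) (√(6x + 3) - √3)/x = sqrt(3)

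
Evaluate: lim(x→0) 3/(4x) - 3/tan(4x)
This is an ∞-∞ indeterminate form.

Combine fractions or rationalize to convert ∞-∞ to 0/0 form:
  lim(x→0) 3/(4x) - 3/tan(4x) = 0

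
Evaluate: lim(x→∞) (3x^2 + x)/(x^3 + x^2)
This is an ∞/∞ indeterminate form.

Apply L'Hôpital's rule: differentiate numerator and denominator separately.
  f(x) = 3·x^2 + x   ⇒   f'(x) = 6·x + 1
  g(x) = x^3 + x^2   ⇒   g'(x) = 3·x^2 + 2·x
  lim(x→∞) f'(x)/g'(x) = lim(x→∞) (6·x + 1)/(3·x^2 + 2·x)
  = 0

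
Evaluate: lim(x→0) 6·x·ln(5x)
This is a 0·∞ indeterminate form.

Rewrite 0·∞ as a quotient (0/0 or ∞/∞ form), then apply L'Hôpital's rule:
  lim(x→0) 6·x·ln(5x) = 0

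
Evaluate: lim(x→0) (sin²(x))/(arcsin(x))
This is a 0/0 indeterminate form.

Apply L'Hôpital's rule: differentiate numerator and denominator separately.
  f(x) = sin(x)^2   ⇒   f'(x) = 2·sin(x)·cos(x)
  g(x) = asin(x)   ⇒   g'(x) = 1/sqrt(1 - x^2)
  lim(x→0) f'(x)/g'(x) = lim(x→0) (2·sin(x)·cos(x))/(1/sqrt(1 - x^2))
  = 0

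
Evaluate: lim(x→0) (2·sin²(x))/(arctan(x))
This is a 0/0 indeterminate form.

Apply L'Hôpital's rule: differentiate numerator and denominator separately.
  f(x) = 2·sin(x)^2   ⇒   f'(x) = 4·sin(x)·cos(x)
  g(x) = atan(x)   ⇒   g'(x) = 1/(x^2 + 1)
  lim(x→0) f'(x)/g'(x) = lim(x→0) (4·sin(x)·cos(x))/(1/(x^2 + 1))
  = 0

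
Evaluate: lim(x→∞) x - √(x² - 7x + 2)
This is an ∞-∞ indeterminate form.

Combine fractions or rationalize to convert ∞-∞ to 0/0 form:
  lim(x→∞) x - √(x² - 7x + 2) = 7/2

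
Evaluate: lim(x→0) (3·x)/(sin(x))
This is a 0/0 indeterminate form.

Apply L'Hôpital's rule: differentiate numerator and denominator separately.
  f(x) = 3·x   ⇒   f'(x) = 3
  g(x) = sin(x)   ⇒   g'(x) = cos(x)
  lim(x→0) f'(x)/g'(x) = lim(x→0) (3)/(cos(x))
  = 3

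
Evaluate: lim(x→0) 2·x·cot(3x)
This is a 0·∞ indeterminate form.

Rewrite 0·∞ as a quotient (0/0 or ∞/∞ form), then apply L'Hôpital's rule:
  lim(x→0) 2·x·cot(3x) = 2/3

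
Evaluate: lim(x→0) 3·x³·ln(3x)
This is a 0·∞ indeterminate form.

Rewrite 0·∞ as a quotient (0/0 or ∞/∞ form), then apply L'Hôpital's rule:
  lim(x→0) 3·x³·ln(3x) = 0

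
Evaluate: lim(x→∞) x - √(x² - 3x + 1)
This is an ∞-∞ indeterminate form.

Combine fractions or rationalize to convert ∞-∞ to 0/0 form:
  lim(x→∞) x - √(x² - 3x + 1) = 3/2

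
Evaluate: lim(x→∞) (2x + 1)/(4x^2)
This is an ∞/∞ indeterminate form.

Apply L'Hôpital's rule: differentiate numerator and denominator separately.
  f(x) = 2·x + 1   ⇒   f'(x) = 2
  g(x) = 4·x^2   ⇒   g'(x) = 8·x
  lim(x→∞) f'(x)/g'(x) = lim(x→∞) (2)/(8·x)
  = 0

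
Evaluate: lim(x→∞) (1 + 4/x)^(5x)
This is an exponential indeterminate form.

For exponential indeterminate forms, take the natural log:
  Let L = lim(x→∞) (1 + 4/x)^(5x)
  Then ln(L) = lim(x→∞) [exponent × ln(base)]
  Evaluate using L'Hôpital or standard limits, then exponentiate.
  L = e^(20)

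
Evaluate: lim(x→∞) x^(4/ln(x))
This is an exponential indeterminate form.

For exponential indeterminate forms, take the natural log:
  Let L = lim(x→∞) x^(4/ln(x))
  Then ln(L) = lim(x→∞) [exponent × ln(base)]
  Evaluate using L'Hôpital or standard limits, then exponentiate.
  L = e^(4)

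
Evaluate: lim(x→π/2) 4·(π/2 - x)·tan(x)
This is a 0·∞ indeterminate form.

Rewrite 0·∞ as a quotient (0/0 or ∞/∞ form), then apply L'Hôpital's rule:
  lim(x→π/2) 4·(π/2 - x)·tan(x) = 4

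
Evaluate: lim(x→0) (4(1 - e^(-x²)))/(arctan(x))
This is a 0/0 indeterminate form.

Apply L'Hôpital's rule: differentiate numerator and denominator separately.
  f(x) = 4 - 4·e^(-x^2)   ⇒   f'(x) = 8·x·e^(-x^2)
  g(x) = atan(x)   ⇒   g'(x) = 1/(x^2 + 1)
  lim(x→0) f'(x)/g'(x) = lim(x→0) (8·x·e^(-x^2))/(1/(x^2 + 1))
  = 0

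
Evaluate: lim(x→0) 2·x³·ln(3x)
This is a 0·∞ indeterminate form.

Rewrite 0·∞ as a quotient (0/0 or ∞/∞ form), then apply L'Hôpital's rule:
  lim(x→0) 2·x³·ln(3x) = 0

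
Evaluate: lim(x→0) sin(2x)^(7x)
This is an exponential indeterminate form.

For exponential indeterminate forms, take the natural log:
  Let L = lim(x→0) sin(2x)^(7x)
  Then ln(L) = lim(x→0) [exponent × ln(base)]
  Evaluate using L'Hôpital or standard limits, then exponentiate.
  L = 1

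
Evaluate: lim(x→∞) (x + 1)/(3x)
This is an ∞/∞ indeterminate form.

Apply L'Hôpital's rule: differentiate numerator and denominator separately.
  f(x) = x + 1   ⇒   f'(x) = 1
  g(x) = 3·x   ⇒   g'(x) = 3
  lim(x→∞) f'(x)/g'(x) = lim(x→∞) (1)/(3)
  = 1/3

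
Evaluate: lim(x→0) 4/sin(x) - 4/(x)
This is an ∞-∞ indeterminate form.

Combine fractions or rationalize to convert ∞-∞ to 0/0 form:
  lim(x→0) 4/sin(x) - 4/(x) = 0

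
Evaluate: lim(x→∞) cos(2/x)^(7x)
This is an exponential indeterminate form.

For exponential indeterminate forms, take the natural log:
  Let L = lim(x→∞) cos(2/x)^(7x)
  Then ln(L) = lim(x→∞) [exponent × ln(base)]
  Evaluate using L'Hôpital or standard limits, then exponentiate.
  L = 1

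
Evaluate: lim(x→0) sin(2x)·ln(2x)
This is a 0·∞ indeterminate form.

Rewrite 0·∞ as a quotient (0/0 or ∞/∞ form), then apply L'Hôpital's rule:
  lim(x→0) sin(2x)·ln(2x) = 0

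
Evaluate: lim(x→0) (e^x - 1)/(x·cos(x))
This is a 0/0 indeterminate form.

Apply L'Hôpital's rule: differentiate numerator and denominator separately.
  f(x) = e^(x) - 1   ⇒   f'(x) = e^(x)
  g(x) = x·cos(x)   ⇒   g'(x) = -x·sin(x) + cos(x)
  lim(x→0) f'(x)/g'(x) = lim(x→0) (e^(x))/(-x·sin(x) + cos(x))
  = 1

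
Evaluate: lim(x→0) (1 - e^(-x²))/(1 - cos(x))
This is a 0/0 indeterminate form.

Apply L'Hôpital's rule: differentiate numerator and denominator separately.
  f(x) = 1 - e^(-x^2)   ⇒   f'(x) = 2·x·e^(-x^2)
  g(x) = 1 - cos(x)   ⇒   g'(x) = sin(x)
  lim(x→0) f'(x)/g'(x) = lim(x→0) (2·x·e^(-x^2))/(sin(x))
  = 2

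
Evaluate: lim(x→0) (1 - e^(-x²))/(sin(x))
This is a 0/0 indeterminate form.

Apply L'Hôpital's rule: differentiate numerator and denominator separately.
  f(x) = 1 - e^(-x^2)   ⇒   f'(x) = 2·x·e^(-x^2)
  g(x) = sin(x)   ⇒   g'(x) = cos(x)
  lim(x→0) f'(x)/g'(x) = lim(x→0) (2·x·e^(-x^2))/(cos(x))
  = 0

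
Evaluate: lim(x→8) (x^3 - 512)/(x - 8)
This is a standard limit.

Factor or rationalize the expression:
  lim(x→8) (x^3 - 512)/(x - 8) = 192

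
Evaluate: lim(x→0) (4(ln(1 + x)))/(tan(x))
This is a 0/0 indeterminate form.

Apply L'Hôpital's rule: differentiate numerator and denominator separately.
  f(x) = 4·ln(x + 1)   ⇒   f'(x) = 4/(x + 1)
  g(x) = tan(x)   ⇒   g'(x) = tan(x)^2 + 1
  lim(x→0) f'(x)/g'(x) = lim(x→0) (4/(x + 1))/(tan(x)^2 + 1)
  = 4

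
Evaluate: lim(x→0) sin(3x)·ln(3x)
This is a 0·∞ indeterminate form.

Rewrite 0·∞ as a quotient (0/0 or ∞/∞ form), then apply L'Hôpital's rule:
  lim(x→0) sin(3x)·ln(3x) = 0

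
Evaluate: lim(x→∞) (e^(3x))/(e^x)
This is an ∞/∞ indeterminate form.

Apply L'Hôpital's rule: differentiate numerator and denominator separately.
  f(x) = e^(3·x)   ⇒   f'(x) = 3·e^(3·x)
  g(x) = e^(x)   ⇒   g'(x) = e^(x)
  lim(x→∞) f'(x)/g'(x) = lim(x→∞) (3·e^(3·x))/(e^(x))
  = ∞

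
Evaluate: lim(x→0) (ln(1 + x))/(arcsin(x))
This is a 0/0 indeterminate form.

Apply L'Hôpital's rule: differentiate numerator and denominator separately.
  f(x) = ln(x + 1)   ⇒   f'(x) = 1/(x + 1)
  g(x) = asin(x)   ⇒   g'(x) = 1/sqrt(1 - x^2)
  lim(x→0) f'(x)/g'(x) = lim(x→0) (1/(x + 1))/(1/sqrt(1 - x^2))
  = 1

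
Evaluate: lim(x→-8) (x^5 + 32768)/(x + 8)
This is a standard limit.

Factor or rationalize the expression:
  lim(x→-8) (x^5 + 32768)/(x + 8) = 20480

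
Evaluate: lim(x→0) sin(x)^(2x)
This is an exponential indeterminate form.

For exponential indeterminate forms, take the natural log:
  Let L = lim(x→0) sin(x)^(2x)
  Then ln(L) = lim(x→0) [exponent × ln(base)]
  Evaluate using L'Hôpital or standard limits, then exponentiate.
  L = 1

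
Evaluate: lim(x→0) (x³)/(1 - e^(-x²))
This is a 0/0 indeterminate form.

Apply L'Hôpital's rule: differentiate numerator and denominator separately.
  f(x) = x^3   ⇒   f'(x) = 3·x^2
  g(x) = 1 - e^(-x^2)   ⇒   g'(x) = 2·x·e^(-x^2)
  lim(x→0) f'(x)/g'(x) = lim(x→0) (3·x^2)/(2·x·e^(-x^2))
  = 0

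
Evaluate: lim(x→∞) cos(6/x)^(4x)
This is an exponential indeterminate form.

For exponential indeterminate forms, take the natural log:
  Let L = lim(x→∞) cos(6/x)^(4x)
  Then ln(L) = lim(x→∞) [exponent × ln(base)]
  Evaluate using L'Hôpital or standard limits, then exponentiate.
  L = 1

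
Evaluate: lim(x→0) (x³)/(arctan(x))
This is a 0/0 indeterminate form.

Apply L'Hôpital's rule: differentiate numerator and denominator separately.
  f(x) = x^3   ⇒   f'(x) = 3·x^2
  g(x) = atan(x)   ⇒   g'(x) = 1/(x^2 + 1)
  lim(x→0) f'(x)/g'(x) = lim(x→0) (3·x^2)/(1/(x^2 + 1))
  = 0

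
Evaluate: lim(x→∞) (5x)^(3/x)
This is an exponential indeterminate form.

For exponential indeterminate forms, take the natural log:
  Let L = lim(x→∞) (5x)^(3/x)
  Then ln(L) = lim(x→∞) [exponent × ln(base)]
  Evaluate using L'Hôpital or standard limits, then exponentiate.
  L = 1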